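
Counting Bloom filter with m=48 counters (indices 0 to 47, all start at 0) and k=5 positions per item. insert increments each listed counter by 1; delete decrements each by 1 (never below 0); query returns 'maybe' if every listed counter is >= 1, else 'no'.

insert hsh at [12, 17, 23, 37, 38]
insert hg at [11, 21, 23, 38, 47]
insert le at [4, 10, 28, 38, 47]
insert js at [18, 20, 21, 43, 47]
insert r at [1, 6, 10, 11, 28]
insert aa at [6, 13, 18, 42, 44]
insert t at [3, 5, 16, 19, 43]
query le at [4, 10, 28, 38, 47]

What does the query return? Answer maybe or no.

Step 1: insert hsh at [12, 17, 23, 37, 38] -> counters=[0,0,0,0,0,0,0,0,0,0,0,0,1,0,0,0,0,1,0,0,0,0,0,1,0,0,0,0,0,0,0,0,0,0,0,0,0,1,1,0,0,0,0,0,0,0,0,0]
Step 2: insert hg at [11, 21, 23, 38, 47] -> counters=[0,0,0,0,0,0,0,0,0,0,0,1,1,0,0,0,0,1,0,0,0,1,0,2,0,0,0,0,0,0,0,0,0,0,0,0,0,1,2,0,0,0,0,0,0,0,0,1]
Step 3: insert le at [4, 10, 28, 38, 47] -> counters=[0,0,0,0,1,0,0,0,0,0,1,1,1,0,0,0,0,1,0,0,0,1,0,2,0,0,0,0,1,0,0,0,0,0,0,0,0,1,3,0,0,0,0,0,0,0,0,2]
Step 4: insert js at [18, 20, 21, 43, 47] -> counters=[0,0,0,0,1,0,0,0,0,0,1,1,1,0,0,0,0,1,1,0,1,2,0,2,0,0,0,0,1,0,0,0,0,0,0,0,0,1,3,0,0,0,0,1,0,0,0,3]
Step 5: insert r at [1, 6, 10, 11, 28] -> counters=[0,1,0,0,1,0,1,0,0,0,2,2,1,0,0,0,0,1,1,0,1,2,0,2,0,0,0,0,2,0,0,0,0,0,0,0,0,1,3,0,0,0,0,1,0,0,0,3]
Step 6: insert aa at [6, 13, 18, 42, 44] -> counters=[0,1,0,0,1,0,2,0,0,0,2,2,1,1,0,0,0,1,2,0,1,2,0,2,0,0,0,0,2,0,0,0,0,0,0,0,0,1,3,0,0,0,1,1,1,0,0,3]
Step 7: insert t at [3, 5, 16, 19, 43] -> counters=[0,1,0,1,1,1,2,0,0,0,2,2,1,1,0,0,1,1,2,1,1,2,0,2,0,0,0,0,2,0,0,0,0,0,0,0,0,1,3,0,0,0,1,2,1,0,0,3]
Query le: check counters[4]=1 counters[10]=2 counters[28]=2 counters[38]=3 counters[47]=3 -> maybe

Answer: maybe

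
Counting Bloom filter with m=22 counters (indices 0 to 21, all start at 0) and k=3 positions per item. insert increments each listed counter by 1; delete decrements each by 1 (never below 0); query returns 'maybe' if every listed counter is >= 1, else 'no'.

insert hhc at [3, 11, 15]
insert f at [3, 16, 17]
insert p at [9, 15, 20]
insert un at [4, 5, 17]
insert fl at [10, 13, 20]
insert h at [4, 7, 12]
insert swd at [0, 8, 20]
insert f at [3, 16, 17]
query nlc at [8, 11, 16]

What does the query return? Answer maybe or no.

Answer: maybe

Derivation:
Step 1: insert hhc at [3, 11, 15] -> counters=[0,0,0,1,0,0,0,0,0,0,0,1,0,0,0,1,0,0,0,0,0,0]
Step 2: insert f at [3, 16, 17] -> counters=[0,0,0,2,0,0,0,0,0,0,0,1,0,0,0,1,1,1,0,0,0,0]
Step 3: insert p at [9, 15, 20] -> counters=[0,0,0,2,0,0,0,0,0,1,0,1,0,0,0,2,1,1,0,0,1,0]
Step 4: insert un at [4, 5, 17] -> counters=[0,0,0,2,1,1,0,0,0,1,0,1,0,0,0,2,1,2,0,0,1,0]
Step 5: insert fl at [10, 13, 20] -> counters=[0,0,0,2,1,1,0,0,0,1,1,1,0,1,0,2,1,2,0,0,2,0]
Step 6: insert h at [4, 7, 12] -> counters=[0,0,0,2,2,1,0,1,0,1,1,1,1,1,0,2,1,2,0,0,2,0]
Step 7: insert swd at [0, 8, 20] -> counters=[1,0,0,2,2,1,0,1,1,1,1,1,1,1,0,2,1,2,0,0,3,0]
Step 8: insert f at [3, 16, 17] -> counters=[1,0,0,3,2,1,0,1,1,1,1,1,1,1,0,2,2,3,0,0,3,0]
Query nlc: check counters[8]=1 counters[11]=1 counters[16]=2 -> maybe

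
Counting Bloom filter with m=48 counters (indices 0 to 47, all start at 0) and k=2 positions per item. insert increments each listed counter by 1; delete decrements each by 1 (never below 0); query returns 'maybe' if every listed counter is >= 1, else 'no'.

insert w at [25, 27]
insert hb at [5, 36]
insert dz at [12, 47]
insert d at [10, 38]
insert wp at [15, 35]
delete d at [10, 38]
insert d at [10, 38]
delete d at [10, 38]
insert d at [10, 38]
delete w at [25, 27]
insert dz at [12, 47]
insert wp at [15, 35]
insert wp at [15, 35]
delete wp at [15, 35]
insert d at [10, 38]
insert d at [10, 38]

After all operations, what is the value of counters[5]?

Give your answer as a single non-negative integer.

Answer: 1

Derivation:
Step 1: insert w at [25, 27] -> counters=[0,0,0,0,0,0,0,0,0,0,0,0,0,0,0,0,0,0,0,0,0,0,0,0,0,1,0,1,0,0,0,0,0,0,0,0,0,0,0,0,0,0,0,0,0,0,0,0]
Step 2: insert hb at [5, 36] -> counters=[0,0,0,0,0,1,0,0,0,0,0,0,0,0,0,0,0,0,0,0,0,0,0,0,0,1,0,1,0,0,0,0,0,0,0,0,1,0,0,0,0,0,0,0,0,0,0,0]
Step 3: insert dz at [12, 47] -> counters=[0,0,0,0,0,1,0,0,0,0,0,0,1,0,0,0,0,0,0,0,0,0,0,0,0,1,0,1,0,0,0,0,0,0,0,0,1,0,0,0,0,0,0,0,0,0,0,1]
Step 4: insert d at [10, 38] -> counters=[0,0,0,0,0,1,0,0,0,0,1,0,1,0,0,0,0,0,0,0,0,0,0,0,0,1,0,1,0,0,0,0,0,0,0,0,1,0,1,0,0,0,0,0,0,0,0,1]
Step 5: insert wp at [15, 35] -> counters=[0,0,0,0,0,1,0,0,0,0,1,0,1,0,0,1,0,0,0,0,0,0,0,0,0,1,0,1,0,0,0,0,0,0,0,1,1,0,1,0,0,0,0,0,0,0,0,1]
Step 6: delete d at [10, 38] -> counters=[0,0,0,0,0,1,0,0,0,0,0,0,1,0,0,1,0,0,0,0,0,0,0,0,0,1,0,1,0,0,0,0,0,0,0,1,1,0,0,0,0,0,0,0,0,0,0,1]
Step 7: insert d at [10, 38] -> counters=[0,0,0,0,0,1,0,0,0,0,1,0,1,0,0,1,0,0,0,0,0,0,0,0,0,1,0,1,0,0,0,0,0,0,0,1,1,0,1,0,0,0,0,0,0,0,0,1]
Step 8: delete d at [10, 38] -> counters=[0,0,0,0,0,1,0,0,0,0,0,0,1,0,0,1,0,0,0,0,0,0,0,0,0,1,0,1,0,0,0,0,0,0,0,1,1,0,0,0,0,0,0,0,0,0,0,1]
Step 9: insert d at [10, 38] -> counters=[0,0,0,0,0,1,0,0,0,0,1,0,1,0,0,1,0,0,0,0,0,0,0,0,0,1,0,1,0,0,0,0,0,0,0,1,1,0,1,0,0,0,0,0,0,0,0,1]
Step 10: delete w at [25, 27] -> counters=[0,0,0,0,0,1,0,0,0,0,1,0,1,0,0,1,0,0,0,0,0,0,0,0,0,0,0,0,0,0,0,0,0,0,0,1,1,0,1,0,0,0,0,0,0,0,0,1]
Step 11: insert dz at [12, 47] -> counters=[0,0,0,0,0,1,0,0,0,0,1,0,2,0,0,1,0,0,0,0,0,0,0,0,0,0,0,0,0,0,0,0,0,0,0,1,1,0,1,0,0,0,0,0,0,0,0,2]
Step 12: insert wp at [15, 35] -> counters=[0,0,0,0,0,1,0,0,0,0,1,0,2,0,0,2,0,0,0,0,0,0,0,0,0,0,0,0,0,0,0,0,0,0,0,2,1,0,1,0,0,0,0,0,0,0,0,2]
Step 13: insert wp at [15, 35] -> counters=[0,0,0,0,0,1,0,0,0,0,1,0,2,0,0,3,0,0,0,0,0,0,0,0,0,0,0,0,0,0,0,0,0,0,0,3,1,0,1,0,0,0,0,0,0,0,0,2]
Step 14: delete wp at [15, 35] -> counters=[0,0,0,0,0,1,0,0,0,0,1,0,2,0,0,2,0,0,0,0,0,0,0,0,0,0,0,0,0,0,0,0,0,0,0,2,1,0,1,0,0,0,0,0,0,0,0,2]
Step 15: insert d at [10, 38] -> counters=[0,0,0,0,0,1,0,0,0,0,2,0,2,0,0,2,0,0,0,0,0,0,0,0,0,0,0,0,0,0,0,0,0,0,0,2,1,0,2,0,0,0,0,0,0,0,0,2]
Step 16: insert d at [10, 38] -> counters=[0,0,0,0,0,1,0,0,0,0,3,0,2,0,0,2,0,0,0,0,0,0,0,0,0,0,0,0,0,0,0,0,0,0,0,2,1,0,3,0,0,0,0,0,0,0,0,2]
Final counters=[0,0,0,0,0,1,0,0,0,0,3,0,2,0,0,2,0,0,0,0,0,0,0,0,0,0,0,0,0,0,0,0,0,0,0,2,1,0,3,0,0,0,0,0,0,0,0,2] -> counters[5]=1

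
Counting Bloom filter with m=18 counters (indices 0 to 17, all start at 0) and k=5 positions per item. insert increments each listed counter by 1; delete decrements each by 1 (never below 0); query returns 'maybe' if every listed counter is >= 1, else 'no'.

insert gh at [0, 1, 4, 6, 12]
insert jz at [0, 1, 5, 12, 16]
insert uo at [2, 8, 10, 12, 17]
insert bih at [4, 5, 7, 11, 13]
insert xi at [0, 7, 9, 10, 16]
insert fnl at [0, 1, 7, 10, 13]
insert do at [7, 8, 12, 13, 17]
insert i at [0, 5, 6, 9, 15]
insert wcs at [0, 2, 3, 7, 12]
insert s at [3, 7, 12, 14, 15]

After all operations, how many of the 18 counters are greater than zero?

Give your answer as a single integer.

Step 1: insert gh at [0, 1, 4, 6, 12] -> counters=[1,1,0,0,1,0,1,0,0,0,0,0,1,0,0,0,0,0]
Step 2: insert jz at [0, 1, 5, 12, 16] -> counters=[2,2,0,0,1,1,1,0,0,0,0,0,2,0,0,0,1,0]
Step 3: insert uo at [2, 8, 10, 12, 17] -> counters=[2,2,1,0,1,1,1,0,1,0,1,0,3,0,0,0,1,1]
Step 4: insert bih at [4, 5, 7, 11, 13] -> counters=[2,2,1,0,2,2,1,1,1,0,1,1,3,1,0,0,1,1]
Step 5: insert xi at [0, 7, 9, 10, 16] -> counters=[3,2,1,0,2,2,1,2,1,1,2,1,3,1,0,0,2,1]
Step 6: insert fnl at [0, 1, 7, 10, 13] -> counters=[4,3,1,0,2,2,1,3,1,1,3,1,3,2,0,0,2,1]
Step 7: insert do at [7, 8, 12, 13, 17] -> counters=[4,3,1,0,2,2,1,4,2,1,3,1,4,3,0,0,2,2]
Step 8: insert i at [0, 5, 6, 9, 15] -> counters=[5,3,1,0,2,3,2,4,2,2,3,1,4,3,0,1,2,2]
Step 9: insert wcs at [0, 2, 3, 7, 12] -> counters=[6,3,2,1,2,3,2,5,2,2,3,1,5,3,0,1,2,2]
Step 10: insert s at [3, 7, 12, 14, 15] -> counters=[6,3,2,2,2,3,2,6,2,2,3,1,6,3,1,2,2,2]
Final counters=[6,3,2,2,2,3,2,6,2,2,3,1,6,3,1,2,2,2] -> 18 nonzero

Answer: 18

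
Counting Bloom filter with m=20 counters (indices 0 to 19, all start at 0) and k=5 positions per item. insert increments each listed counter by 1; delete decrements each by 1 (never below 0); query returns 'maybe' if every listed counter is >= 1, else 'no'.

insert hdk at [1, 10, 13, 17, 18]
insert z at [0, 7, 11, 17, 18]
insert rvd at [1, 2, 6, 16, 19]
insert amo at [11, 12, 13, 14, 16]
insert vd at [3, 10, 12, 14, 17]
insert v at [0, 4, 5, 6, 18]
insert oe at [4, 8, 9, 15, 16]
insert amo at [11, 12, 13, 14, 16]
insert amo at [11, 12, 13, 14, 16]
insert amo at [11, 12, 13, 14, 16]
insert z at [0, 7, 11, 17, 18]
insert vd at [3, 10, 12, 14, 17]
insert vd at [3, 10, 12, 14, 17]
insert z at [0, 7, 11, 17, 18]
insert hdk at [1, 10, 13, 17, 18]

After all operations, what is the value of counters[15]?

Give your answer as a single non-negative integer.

Answer: 1

Derivation:
Step 1: insert hdk at [1, 10, 13, 17, 18] -> counters=[0,1,0,0,0,0,0,0,0,0,1,0,0,1,0,0,0,1,1,0]
Step 2: insert z at [0, 7, 11, 17, 18] -> counters=[1,1,0,0,0,0,0,1,0,0,1,1,0,1,0,0,0,2,2,0]
Step 3: insert rvd at [1, 2, 6, 16, 19] -> counters=[1,2,1,0,0,0,1,1,0,0,1,1,0,1,0,0,1,2,2,1]
Step 4: insert amo at [11, 12, 13, 14, 16] -> counters=[1,2,1,0,0,0,1,1,0,0,1,2,1,2,1,0,2,2,2,1]
Step 5: insert vd at [3, 10, 12, 14, 17] -> counters=[1,2,1,1,0,0,1,1,0,0,2,2,2,2,2,0,2,3,2,1]
Step 6: insert v at [0, 4, 5, 6, 18] -> counters=[2,2,1,1,1,1,2,1,0,0,2,2,2,2,2,0,2,3,3,1]
Step 7: insert oe at [4, 8, 9, 15, 16] -> counters=[2,2,1,1,2,1,2,1,1,1,2,2,2,2,2,1,3,3,3,1]
Step 8: insert amo at [11, 12, 13, 14, 16] -> counters=[2,2,1,1,2,1,2,1,1,1,2,3,3,3,3,1,4,3,3,1]
Step 9: insert amo at [11, 12, 13, 14, 16] -> counters=[2,2,1,1,2,1,2,1,1,1,2,4,4,4,4,1,5,3,3,1]
Step 10: insert amo at [11, 12, 13, 14, 16] -> counters=[2,2,1,1,2,1,2,1,1,1,2,5,5,5,5,1,6,3,3,1]
Step 11: insert z at [0, 7, 11, 17, 18] -> counters=[3,2,1,1,2,1,2,2,1,1,2,6,5,5,5,1,6,4,4,1]
Step 12: insert vd at [3, 10, 12, 14, 17] -> counters=[3,2,1,2,2,1,2,2,1,1,3,6,6,5,6,1,6,5,4,1]
Step 13: insert vd at [3, 10, 12, 14, 17] -> counters=[3,2,1,3,2,1,2,2,1,1,4,6,7,5,7,1,6,6,4,1]
Step 14: insert z at [0, 7, 11, 17, 18] -> counters=[4,2,1,3,2,1,2,3,1,1,4,7,7,5,7,1,6,7,5,1]
Step 15: insert hdk at [1, 10, 13, 17, 18] -> counters=[4,3,1,3,2,1,2,3,1,1,5,7,7,6,7,1,6,8,6,1]
Final counters=[4,3,1,3,2,1,2,3,1,1,5,7,7,6,7,1,6,8,6,1] -> counters[15]=1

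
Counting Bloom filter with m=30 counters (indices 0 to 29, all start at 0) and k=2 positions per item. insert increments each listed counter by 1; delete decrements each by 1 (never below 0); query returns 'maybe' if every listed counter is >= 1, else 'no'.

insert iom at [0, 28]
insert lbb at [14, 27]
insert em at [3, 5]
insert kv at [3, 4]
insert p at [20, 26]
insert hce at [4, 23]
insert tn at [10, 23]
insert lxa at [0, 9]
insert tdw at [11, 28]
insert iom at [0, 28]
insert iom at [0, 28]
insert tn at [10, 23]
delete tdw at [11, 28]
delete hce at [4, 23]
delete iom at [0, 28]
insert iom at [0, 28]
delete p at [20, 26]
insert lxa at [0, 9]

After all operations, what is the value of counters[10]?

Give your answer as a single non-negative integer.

Step 1: insert iom at [0, 28] -> counters=[1,0,0,0,0,0,0,0,0,0,0,0,0,0,0,0,0,0,0,0,0,0,0,0,0,0,0,0,1,0]
Step 2: insert lbb at [14, 27] -> counters=[1,0,0,0,0,0,0,0,0,0,0,0,0,0,1,0,0,0,0,0,0,0,0,0,0,0,0,1,1,0]
Step 3: insert em at [3, 5] -> counters=[1,0,0,1,0,1,0,0,0,0,0,0,0,0,1,0,0,0,0,0,0,0,0,0,0,0,0,1,1,0]
Step 4: insert kv at [3, 4] -> counters=[1,0,0,2,1,1,0,0,0,0,0,0,0,0,1,0,0,0,0,0,0,0,0,0,0,0,0,1,1,0]
Step 5: insert p at [20, 26] -> counters=[1,0,0,2,1,1,0,0,0,0,0,0,0,0,1,0,0,0,0,0,1,0,0,0,0,0,1,1,1,0]
Step 6: insert hce at [4, 23] -> counters=[1,0,0,2,2,1,0,0,0,0,0,0,0,0,1,0,0,0,0,0,1,0,0,1,0,0,1,1,1,0]
Step 7: insert tn at [10, 23] -> counters=[1,0,0,2,2,1,0,0,0,0,1,0,0,0,1,0,0,0,0,0,1,0,0,2,0,0,1,1,1,0]
Step 8: insert lxa at [0, 9] -> counters=[2,0,0,2,2,1,0,0,0,1,1,0,0,0,1,0,0,0,0,0,1,0,0,2,0,0,1,1,1,0]
Step 9: insert tdw at [11, 28] -> counters=[2,0,0,2,2,1,0,0,0,1,1,1,0,0,1,0,0,0,0,0,1,0,0,2,0,0,1,1,2,0]
Step 10: insert iom at [0, 28] -> counters=[3,0,0,2,2,1,0,0,0,1,1,1,0,0,1,0,0,0,0,0,1,0,0,2,0,0,1,1,3,0]
Step 11: insert iom at [0, 28] -> counters=[4,0,0,2,2,1,0,0,0,1,1,1,0,0,1,0,0,0,0,0,1,0,0,2,0,0,1,1,4,0]
Step 12: insert tn at [10, 23] -> counters=[4,0,0,2,2,1,0,0,0,1,2,1,0,0,1,0,0,0,0,0,1,0,0,3,0,0,1,1,4,0]
Step 13: delete tdw at [11, 28] -> counters=[4,0,0,2,2,1,0,0,0,1,2,0,0,0,1,0,0,0,0,0,1,0,0,3,0,0,1,1,3,0]
Step 14: delete hce at [4, 23] -> counters=[4,0,0,2,1,1,0,0,0,1,2,0,0,0,1,0,0,0,0,0,1,0,0,2,0,0,1,1,3,0]
Step 15: delete iom at [0, 28] -> counters=[3,0,0,2,1,1,0,0,0,1,2,0,0,0,1,0,0,0,0,0,1,0,0,2,0,0,1,1,2,0]
Step 16: insert iom at [0, 28] -> counters=[4,0,0,2,1,1,0,0,0,1,2,0,0,0,1,0,0,0,0,0,1,0,0,2,0,0,1,1,3,0]
Step 17: delete p at [20, 26] -> counters=[4,0,0,2,1,1,0,0,0,1,2,0,0,0,1,0,0,0,0,0,0,0,0,2,0,0,0,1,3,0]
Step 18: insert lxa at [0, 9] -> counters=[5,0,0,2,1,1,0,0,0,2,2,0,0,0,1,0,0,0,0,0,0,0,0,2,0,0,0,1,3,0]
Final counters=[5,0,0,2,1,1,0,0,0,2,2,0,0,0,1,0,0,0,0,0,0,0,0,2,0,0,0,1,3,0] -> counters[10]=2

Answer: 2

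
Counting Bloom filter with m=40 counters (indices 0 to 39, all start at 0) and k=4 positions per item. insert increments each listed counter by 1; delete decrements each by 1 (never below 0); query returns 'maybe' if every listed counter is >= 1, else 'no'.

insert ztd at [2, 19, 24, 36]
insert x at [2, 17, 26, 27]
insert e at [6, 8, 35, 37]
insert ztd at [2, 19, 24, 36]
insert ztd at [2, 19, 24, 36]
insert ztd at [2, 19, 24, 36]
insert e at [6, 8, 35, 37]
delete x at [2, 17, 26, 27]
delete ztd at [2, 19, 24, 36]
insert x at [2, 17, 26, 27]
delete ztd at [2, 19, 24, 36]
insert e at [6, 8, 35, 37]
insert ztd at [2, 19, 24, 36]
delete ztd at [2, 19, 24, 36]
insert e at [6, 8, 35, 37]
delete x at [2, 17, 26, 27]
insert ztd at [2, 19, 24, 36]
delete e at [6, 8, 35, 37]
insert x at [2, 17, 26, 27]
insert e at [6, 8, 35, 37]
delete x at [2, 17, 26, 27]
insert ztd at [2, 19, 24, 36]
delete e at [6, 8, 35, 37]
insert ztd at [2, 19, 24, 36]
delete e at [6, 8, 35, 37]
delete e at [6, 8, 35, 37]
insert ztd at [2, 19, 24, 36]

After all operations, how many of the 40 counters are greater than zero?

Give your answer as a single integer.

Answer: 8

Derivation:
Step 1: insert ztd at [2, 19, 24, 36] -> counters=[0,0,1,0,0,0,0,0,0,0,0,0,0,0,0,0,0,0,0,1,0,0,0,0,1,0,0,0,0,0,0,0,0,0,0,0,1,0,0,0]
Step 2: insert x at [2, 17, 26, 27] -> counters=[0,0,2,0,0,0,0,0,0,0,0,0,0,0,0,0,0,1,0,1,0,0,0,0,1,0,1,1,0,0,0,0,0,0,0,0,1,0,0,0]
Step 3: insert e at [6, 8, 35, 37] -> counters=[0,0,2,0,0,0,1,0,1,0,0,0,0,0,0,0,0,1,0,1,0,0,0,0,1,0,1,1,0,0,0,0,0,0,0,1,1,1,0,0]
Step 4: insert ztd at [2, 19, 24, 36] -> counters=[0,0,3,0,0,0,1,0,1,0,0,0,0,0,0,0,0,1,0,2,0,0,0,0,2,0,1,1,0,0,0,0,0,0,0,1,2,1,0,0]
Step 5: insert ztd at [2, 19, 24, 36] -> counters=[0,0,4,0,0,0,1,0,1,0,0,0,0,0,0,0,0,1,0,3,0,0,0,0,3,0,1,1,0,0,0,0,0,0,0,1,3,1,0,0]
Step 6: insert ztd at [2, 19, 24, 36] -> counters=[0,0,5,0,0,0,1,0,1,0,0,0,0,0,0,0,0,1,0,4,0,0,0,0,4,0,1,1,0,0,0,0,0,0,0,1,4,1,0,0]
Step 7: insert e at [6, 8, 35, 37] -> counters=[0,0,5,0,0,0,2,0,2,0,0,0,0,0,0,0,0,1,0,4,0,0,0,0,4,0,1,1,0,0,0,0,0,0,0,2,4,2,0,0]
Step 8: delete x at [2, 17, 26, 27] -> counters=[0,0,4,0,0,0,2,0,2,0,0,0,0,0,0,0,0,0,0,4,0,0,0,0,4,0,0,0,0,0,0,0,0,0,0,2,4,2,0,0]
Step 9: delete ztd at [2, 19, 24, 36] -> counters=[0,0,3,0,0,0,2,0,2,0,0,0,0,0,0,0,0,0,0,3,0,0,0,0,3,0,0,0,0,0,0,0,0,0,0,2,3,2,0,0]
Step 10: insert x at [2, 17, 26, 27] -> counters=[0,0,4,0,0,0,2,0,2,0,0,0,0,0,0,0,0,1,0,3,0,0,0,0,3,0,1,1,0,0,0,0,0,0,0,2,3,2,0,0]
Step 11: delete ztd at [2, 19, 24, 36] -> counters=[0,0,3,0,0,0,2,0,2,0,0,0,0,0,0,0,0,1,0,2,0,0,0,0,2,0,1,1,0,0,0,0,0,0,0,2,2,2,0,0]
Step 12: insert e at [6, 8, 35, 37] -> counters=[0,0,3,0,0,0,3,0,3,0,0,0,0,0,0,0,0,1,0,2,0,0,0,0,2,0,1,1,0,0,0,0,0,0,0,3,2,3,0,0]
Step 13: insert ztd at [2, 19, 24, 36] -> counters=[0,0,4,0,0,0,3,0,3,0,0,0,0,0,0,0,0,1,0,3,0,0,0,0,3,0,1,1,0,0,0,0,0,0,0,3,3,3,0,0]
Step 14: delete ztd at [2, 19, 24, 36] -> counters=[0,0,3,0,0,0,3,0,3,0,0,0,0,0,0,0,0,1,0,2,0,0,0,0,2,0,1,1,0,0,0,0,0,0,0,3,2,3,0,0]
Step 15: insert e at [6, 8, 35, 37] -> counters=[0,0,3,0,0,0,4,0,4,0,0,0,0,0,0,0,0,1,0,2,0,0,0,0,2,0,1,1,0,0,0,0,0,0,0,4,2,4,0,0]
Step 16: delete x at [2, 17, 26, 27] -> counters=[0,0,2,0,0,0,4,0,4,0,0,0,0,0,0,0,0,0,0,2,0,0,0,0,2,0,0,0,0,0,0,0,0,0,0,4,2,4,0,0]
Step 17: insert ztd at [2, 19, 24, 36] -> counters=[0,0,3,0,0,0,4,0,4,0,0,0,0,0,0,0,0,0,0,3,0,0,0,0,3,0,0,0,0,0,0,0,0,0,0,4,3,4,0,0]
Step 18: delete e at [6, 8, 35, 37] -> counters=[0,0,3,0,0,0,3,0,3,0,0,0,0,0,0,0,0,0,0,3,0,0,0,0,3,0,0,0,0,0,0,0,0,0,0,3,3,3,0,0]
Step 19: insert x at [2, 17, 26, 27] -> counters=[0,0,4,0,0,0,3,0,3,0,0,0,0,0,0,0,0,1,0,3,0,0,0,0,3,0,1,1,0,0,0,0,0,0,0,3,3,3,0,0]
Step 20: insert e at [6, 8, 35, 37] -> counters=[0,0,4,0,0,0,4,0,4,0,0,0,0,0,0,0,0,1,0,3,0,0,0,0,3,0,1,1,0,0,0,0,0,0,0,4,3,4,0,0]
Step 21: delete x at [2, 17, 26, 27] -> counters=[0,0,3,0,0,0,4,0,4,0,0,0,0,0,0,0,0,0,0,3,0,0,0,0,3,0,0,0,0,0,0,0,0,0,0,4,3,4,0,0]
Step 22: insert ztd at [2, 19, 24, 36] -> counters=[0,0,4,0,0,0,4,0,4,0,0,0,0,0,0,0,0,0,0,4,0,0,0,0,4,0,0,0,0,0,0,0,0,0,0,4,4,4,0,0]
Step 23: delete e at [6, 8, 35, 37] -> counters=[0,0,4,0,0,0,3,0,3,0,0,0,0,0,0,0,0,0,0,4,0,0,0,0,4,0,0,0,0,0,0,0,0,0,0,3,4,3,0,0]
Step 24: insert ztd at [2, 19, 24, 36] -> counters=[0,0,5,0,0,0,3,0,3,0,0,0,0,0,0,0,0,0,0,5,0,0,0,0,5,0,0,0,0,0,0,0,0,0,0,3,5,3,0,0]
Step 25: delete e at [6, 8, 35, 37] -> counters=[0,0,5,0,0,0,2,0,2,0,0,0,0,0,0,0,0,0,0,5,0,0,0,0,5,0,0,0,0,0,0,0,0,0,0,2,5,2,0,0]
Step 26: delete e at [6, 8, 35, 37] -> counters=[0,0,5,0,0,0,1,0,1,0,0,0,0,0,0,0,0,0,0,5,0,0,0,0,5,0,0,0,0,0,0,0,0,0,0,1,5,1,0,0]
Step 27: insert ztd at [2, 19, 24, 36] -> counters=[0,0,6,0,0,0,1,0,1,0,0,0,0,0,0,0,0,0,0,6,0,0,0,0,6,0,0,0,0,0,0,0,0,0,0,1,6,1,0,0]
Final counters=[0,0,6,0,0,0,1,0,1,0,0,0,0,0,0,0,0,0,0,6,0,0,0,0,6,0,0,0,0,0,0,0,0,0,0,1,6,1,0,0] -> 8 nonzero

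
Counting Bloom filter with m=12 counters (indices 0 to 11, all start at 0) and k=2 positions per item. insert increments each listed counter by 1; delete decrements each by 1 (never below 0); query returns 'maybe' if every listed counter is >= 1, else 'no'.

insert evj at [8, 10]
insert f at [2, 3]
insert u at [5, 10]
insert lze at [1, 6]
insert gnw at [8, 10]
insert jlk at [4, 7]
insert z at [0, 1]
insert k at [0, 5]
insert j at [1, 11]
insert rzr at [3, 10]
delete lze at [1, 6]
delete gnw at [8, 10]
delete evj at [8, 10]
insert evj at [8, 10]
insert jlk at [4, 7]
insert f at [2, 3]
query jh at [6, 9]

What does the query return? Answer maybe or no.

Step 1: insert evj at [8, 10] -> counters=[0,0,0,0,0,0,0,0,1,0,1,0]
Step 2: insert f at [2, 3] -> counters=[0,0,1,1,0,0,0,0,1,0,1,0]
Step 3: insert u at [5, 10] -> counters=[0,0,1,1,0,1,0,0,1,0,2,0]
Step 4: insert lze at [1, 6] -> counters=[0,1,1,1,0,1,1,0,1,0,2,0]
Step 5: insert gnw at [8, 10] -> counters=[0,1,1,1,0,1,1,0,2,0,3,0]
Step 6: insert jlk at [4, 7] -> counters=[0,1,1,1,1,1,1,1,2,0,3,0]
Step 7: insert z at [0, 1] -> counters=[1,2,1,1,1,1,1,1,2,0,3,0]
Step 8: insert k at [0, 5] -> counters=[2,2,1,1,1,2,1,1,2,0,3,0]
Step 9: insert j at [1, 11] -> counters=[2,3,1,1,1,2,1,1,2,0,3,1]
Step 10: insert rzr at [3, 10] -> counters=[2,3,1,2,1,2,1,1,2,0,4,1]
Step 11: delete lze at [1, 6] -> counters=[2,2,1,2,1,2,0,1,2,0,4,1]
Step 12: delete gnw at [8, 10] -> counters=[2,2,1,2,1,2,0,1,1,0,3,1]
Step 13: delete evj at [8, 10] -> counters=[2,2,1,2,1,2,0,1,0,0,2,1]
Step 14: insert evj at [8, 10] -> counters=[2,2,1,2,1,2,0,1,1,0,3,1]
Step 15: insert jlk at [4, 7] -> counters=[2,2,1,2,2,2,0,2,1,0,3,1]
Step 16: insert f at [2, 3] -> counters=[2,2,2,3,2,2,0,2,1,0,3,1]
Query jh: check counters[6]=0 counters[9]=0 -> no

Answer: no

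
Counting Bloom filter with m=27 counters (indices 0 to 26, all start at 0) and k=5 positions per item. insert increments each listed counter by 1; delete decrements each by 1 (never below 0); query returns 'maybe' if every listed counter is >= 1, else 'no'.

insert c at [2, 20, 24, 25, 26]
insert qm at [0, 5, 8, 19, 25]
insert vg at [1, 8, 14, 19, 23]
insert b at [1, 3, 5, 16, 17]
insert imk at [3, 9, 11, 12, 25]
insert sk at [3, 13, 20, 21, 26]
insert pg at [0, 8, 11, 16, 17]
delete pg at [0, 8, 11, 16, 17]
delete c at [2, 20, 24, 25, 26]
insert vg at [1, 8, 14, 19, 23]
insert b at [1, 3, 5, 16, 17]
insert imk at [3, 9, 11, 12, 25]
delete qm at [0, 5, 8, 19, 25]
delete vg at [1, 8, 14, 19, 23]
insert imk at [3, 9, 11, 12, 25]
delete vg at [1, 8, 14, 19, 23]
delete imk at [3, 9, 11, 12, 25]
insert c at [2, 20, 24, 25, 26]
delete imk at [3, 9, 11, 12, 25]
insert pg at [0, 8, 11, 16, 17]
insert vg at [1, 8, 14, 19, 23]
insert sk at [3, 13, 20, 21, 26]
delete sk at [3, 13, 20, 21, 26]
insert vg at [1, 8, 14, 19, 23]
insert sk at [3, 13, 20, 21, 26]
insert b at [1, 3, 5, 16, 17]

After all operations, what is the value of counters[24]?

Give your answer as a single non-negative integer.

Answer: 1

Derivation:
Step 1: insert c at [2, 20, 24, 25, 26] -> counters=[0,0,1,0,0,0,0,0,0,0,0,0,0,0,0,0,0,0,0,0,1,0,0,0,1,1,1]
Step 2: insert qm at [0, 5, 8, 19, 25] -> counters=[1,0,1,0,0,1,0,0,1,0,0,0,0,0,0,0,0,0,0,1,1,0,0,0,1,2,1]
Step 3: insert vg at [1, 8, 14, 19, 23] -> counters=[1,1,1,0,0,1,0,0,2,0,0,0,0,0,1,0,0,0,0,2,1,0,0,1,1,2,1]
Step 4: insert b at [1, 3, 5, 16, 17] -> counters=[1,2,1,1,0,2,0,0,2,0,0,0,0,0,1,0,1,1,0,2,1,0,0,1,1,2,1]
Step 5: insert imk at [3, 9, 11, 12, 25] -> counters=[1,2,1,2,0,2,0,0,2,1,0,1,1,0,1,0,1,1,0,2,1,0,0,1,1,3,1]
Step 6: insert sk at [3, 13, 20, 21, 26] -> counters=[1,2,1,3,0,2,0,0,2,1,0,1,1,1,1,0,1,1,0,2,2,1,0,1,1,3,2]
Step 7: insert pg at [0, 8, 11, 16, 17] -> counters=[2,2,1,3,0,2,0,0,3,1,0,2,1,1,1,0,2,2,0,2,2,1,0,1,1,3,2]
Step 8: delete pg at [0, 8, 11, 16, 17] -> counters=[1,2,1,3,0,2,0,0,2,1,0,1,1,1,1,0,1,1,0,2,2,1,0,1,1,3,2]
Step 9: delete c at [2, 20, 24, 25, 26] -> counters=[1,2,0,3,0,2,0,0,2,1,0,1,1,1,1,0,1,1,0,2,1,1,0,1,0,2,1]
Step 10: insert vg at [1, 8, 14, 19, 23] -> counters=[1,3,0,3,0,2,0,0,3,1,0,1,1,1,2,0,1,1,0,3,1,1,0,2,0,2,1]
Step 11: insert b at [1, 3, 5, 16, 17] -> counters=[1,4,0,4,0,3,0,0,3,1,0,1,1,1,2,0,2,2,0,3,1,1,0,2,0,2,1]
Step 12: insert imk at [3, 9, 11, 12, 25] -> counters=[1,4,0,5,0,3,0,0,3,2,0,2,2,1,2,0,2,2,0,3,1,1,0,2,0,3,1]
Step 13: delete qm at [0, 5, 8, 19, 25] -> counters=[0,4,0,5,0,2,0,0,2,2,0,2,2,1,2,0,2,2,0,2,1,1,0,2,0,2,1]
Step 14: delete vg at [1, 8, 14, 19, 23] -> counters=[0,3,0,5,0,2,0,0,1,2,0,2,2,1,1,0,2,2,0,1,1,1,0,1,0,2,1]
Step 15: insert imk at [3, 9, 11, 12, 25] -> counters=[0,3,0,6,0,2,0,0,1,3,0,3,3,1,1,0,2,2,0,1,1,1,0,1,0,3,1]
Step 16: delete vg at [1, 8, 14, 19, 23] -> counters=[0,2,0,6,0,2,0,0,0,3,0,3,3,1,0,0,2,2,0,0,1,1,0,0,0,3,1]
Step 17: delete imk at [3, 9, 11, 12, 25] -> counters=[0,2,0,5,0,2,0,0,0,2,0,2,2,1,0,0,2,2,0,0,1,1,0,0,0,2,1]
Step 18: insert c at [2, 20, 24, 25, 26] -> counters=[0,2,1,5,0,2,0,0,0,2,0,2,2,1,0,0,2,2,0,0,2,1,0,0,1,3,2]
Step 19: delete imk at [3, 9, 11, 12, 25] -> counters=[0,2,1,4,0,2,0,0,0,1,0,1,1,1,0,0,2,2,0,0,2,1,0,0,1,2,2]
Step 20: insert pg at [0, 8, 11, 16, 17] -> counters=[1,2,1,4,0,2,0,0,1,1,0,2,1,1,0,0,3,3,0,0,2,1,0,0,1,2,2]
Step 21: insert vg at [1, 8, 14, 19, 23] -> counters=[1,3,1,4,0,2,0,0,2,1,0,2,1,1,1,0,3,3,0,1,2,1,0,1,1,2,2]
Step 22: insert sk at [3, 13, 20, 21, 26] -> counters=[1,3,1,5,0,2,0,0,2,1,0,2,1,2,1,0,3,3,0,1,3,2,0,1,1,2,3]
Step 23: delete sk at [3, 13, 20, 21, 26] -> counters=[1,3,1,4,0,2,0,0,2,1,0,2,1,1,1,0,3,3,0,1,2,1,0,1,1,2,2]
Step 24: insert vg at [1, 8, 14, 19, 23] -> counters=[1,4,1,4,0,2,0,0,3,1,0,2,1,1,2,0,3,3,0,2,2,1,0,2,1,2,2]
Step 25: insert sk at [3, 13, 20, 21, 26] -> counters=[1,4,1,5,0,2,0,0,3,1,0,2,1,2,2,0,3,3,0,2,3,2,0,2,1,2,3]
Step 26: insert b at [1, 3, 5, 16, 17] -> counters=[1,5,1,6,0,3,0,0,3,1,0,2,1,2,2,0,4,4,0,2,3,2,0,2,1,2,3]
Final counters=[1,5,1,6,0,3,0,0,3,1,0,2,1,2,2,0,4,4,0,2,3,2,0,2,1,2,3] -> counters[24]=1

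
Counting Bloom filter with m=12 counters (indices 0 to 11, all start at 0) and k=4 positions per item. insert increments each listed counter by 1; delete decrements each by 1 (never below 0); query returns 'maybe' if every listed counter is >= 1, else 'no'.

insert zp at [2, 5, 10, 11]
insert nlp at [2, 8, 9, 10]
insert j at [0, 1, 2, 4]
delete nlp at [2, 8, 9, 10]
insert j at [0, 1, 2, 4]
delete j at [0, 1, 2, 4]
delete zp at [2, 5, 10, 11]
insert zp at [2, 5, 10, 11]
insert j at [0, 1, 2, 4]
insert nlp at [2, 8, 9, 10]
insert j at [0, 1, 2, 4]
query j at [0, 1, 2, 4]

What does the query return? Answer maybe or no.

Answer: maybe

Derivation:
Step 1: insert zp at [2, 5, 10, 11] -> counters=[0,0,1,0,0,1,0,0,0,0,1,1]
Step 2: insert nlp at [2, 8, 9, 10] -> counters=[0,0,2,0,0,1,0,0,1,1,2,1]
Step 3: insert j at [0, 1, 2, 4] -> counters=[1,1,3,0,1,1,0,0,1,1,2,1]
Step 4: delete nlp at [2, 8, 9, 10] -> counters=[1,1,2,0,1,1,0,0,0,0,1,1]
Step 5: insert j at [0, 1, 2, 4] -> counters=[2,2,3,0,2,1,0,0,0,0,1,1]
Step 6: delete j at [0, 1, 2, 4] -> counters=[1,1,2,0,1,1,0,0,0,0,1,1]
Step 7: delete zp at [2, 5, 10, 11] -> counters=[1,1,1,0,1,0,0,0,0,0,0,0]
Step 8: insert zp at [2, 5, 10, 11] -> counters=[1,1,2,0,1,1,0,0,0,0,1,1]
Step 9: insert j at [0, 1, 2, 4] -> counters=[2,2,3,0,2,1,0,0,0,0,1,1]
Step 10: insert nlp at [2, 8, 9, 10] -> counters=[2,2,4,0,2,1,0,0,1,1,2,1]
Step 11: insert j at [0, 1, 2, 4] -> counters=[3,3,5,0,3,1,0,0,1,1,2,1]
Query j: check counters[0]=3 counters[1]=3 counters[2]=5 counters[4]=3 -> maybe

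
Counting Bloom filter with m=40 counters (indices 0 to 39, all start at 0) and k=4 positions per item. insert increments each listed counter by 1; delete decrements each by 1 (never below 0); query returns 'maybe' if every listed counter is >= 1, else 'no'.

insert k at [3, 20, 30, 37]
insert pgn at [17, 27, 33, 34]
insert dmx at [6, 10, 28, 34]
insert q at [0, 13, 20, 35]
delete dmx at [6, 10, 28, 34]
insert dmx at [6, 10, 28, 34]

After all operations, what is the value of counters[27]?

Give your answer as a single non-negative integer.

Step 1: insert k at [3, 20, 30, 37] -> counters=[0,0,0,1,0,0,0,0,0,0,0,0,0,0,0,0,0,0,0,0,1,0,0,0,0,0,0,0,0,0,1,0,0,0,0,0,0,1,0,0]
Step 2: insert pgn at [17, 27, 33, 34] -> counters=[0,0,0,1,0,0,0,0,0,0,0,0,0,0,0,0,0,1,0,0,1,0,0,0,0,0,0,1,0,0,1,0,0,1,1,0,0,1,0,0]
Step 3: insert dmx at [6, 10, 28, 34] -> counters=[0,0,0,1,0,0,1,0,0,0,1,0,0,0,0,0,0,1,0,0,1,0,0,0,0,0,0,1,1,0,1,0,0,1,2,0,0,1,0,0]
Step 4: insert q at [0, 13, 20, 35] -> counters=[1,0,0,1,0,0,1,0,0,0,1,0,0,1,0,0,0,1,0,0,2,0,0,0,0,0,0,1,1,0,1,0,0,1,2,1,0,1,0,0]
Step 5: delete dmx at [6, 10, 28, 34] -> counters=[1,0,0,1,0,0,0,0,0,0,0,0,0,1,0,0,0,1,0,0,2,0,0,0,0,0,0,1,0,0,1,0,0,1,1,1,0,1,0,0]
Step 6: insert dmx at [6, 10, 28, 34] -> counters=[1,0,0,1,0,0,1,0,0,0,1,0,0,1,0,0,0,1,0,0,2,0,0,0,0,0,0,1,1,0,1,0,0,1,2,1,0,1,0,0]
Final counters=[1,0,0,1,0,0,1,0,0,0,1,0,0,1,0,0,0,1,0,0,2,0,0,0,0,0,0,1,1,0,1,0,0,1,2,1,0,1,0,0] -> counters[27]=1

Answer: 1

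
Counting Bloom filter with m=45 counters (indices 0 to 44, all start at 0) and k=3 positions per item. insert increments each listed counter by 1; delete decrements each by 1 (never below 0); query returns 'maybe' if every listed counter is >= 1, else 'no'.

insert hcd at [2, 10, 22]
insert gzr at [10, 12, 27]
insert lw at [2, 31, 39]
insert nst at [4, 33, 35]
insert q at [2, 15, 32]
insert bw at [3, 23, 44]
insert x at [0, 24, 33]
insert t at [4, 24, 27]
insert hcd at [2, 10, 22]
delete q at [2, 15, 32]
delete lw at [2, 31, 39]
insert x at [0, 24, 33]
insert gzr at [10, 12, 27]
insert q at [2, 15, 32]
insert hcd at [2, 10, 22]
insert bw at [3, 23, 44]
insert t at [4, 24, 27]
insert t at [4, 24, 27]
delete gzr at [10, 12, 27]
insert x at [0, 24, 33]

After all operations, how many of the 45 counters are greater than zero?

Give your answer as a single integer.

Answer: 15

Derivation:
Step 1: insert hcd at [2, 10, 22] -> counters=[0,0,1,0,0,0,0,0,0,0,1,0,0,0,0,0,0,0,0,0,0,0,1,0,0,0,0,0,0,0,0,0,0,0,0,0,0,0,0,0,0,0,0,0,0]
Step 2: insert gzr at [10, 12, 27] -> counters=[0,0,1,0,0,0,0,0,0,0,2,0,1,0,0,0,0,0,0,0,0,0,1,0,0,0,0,1,0,0,0,0,0,0,0,0,0,0,0,0,0,0,0,0,0]
Step 3: insert lw at [2, 31, 39] -> counters=[0,0,2,0,0,0,0,0,0,0,2,0,1,0,0,0,0,0,0,0,0,0,1,0,0,0,0,1,0,0,0,1,0,0,0,0,0,0,0,1,0,0,0,0,0]
Step 4: insert nst at [4, 33, 35] -> counters=[0,0,2,0,1,0,0,0,0,0,2,0,1,0,0,0,0,0,0,0,0,0,1,0,0,0,0,1,0,0,0,1,0,1,0,1,0,0,0,1,0,0,0,0,0]
Step 5: insert q at [2, 15, 32] -> counters=[0,0,3,0,1,0,0,0,0,0,2,0,1,0,0,1,0,0,0,0,0,0,1,0,0,0,0,1,0,0,0,1,1,1,0,1,0,0,0,1,0,0,0,0,0]
Step 6: insert bw at [3, 23, 44] -> counters=[0,0,3,1,1,0,0,0,0,0,2,0,1,0,0,1,0,0,0,0,0,0,1,1,0,0,0,1,0,0,0,1,1,1,0,1,0,0,0,1,0,0,0,0,1]
Step 7: insert x at [0, 24, 33] -> counters=[1,0,3,1,1,0,0,0,0,0,2,0,1,0,0,1,0,0,0,0,0,0,1,1,1,0,0,1,0,0,0,1,1,2,0,1,0,0,0,1,0,0,0,0,1]
Step 8: insert t at [4, 24, 27] -> counters=[1,0,3,1,2,0,0,0,0,0,2,0,1,0,0,1,0,0,0,0,0,0,1,1,2,0,0,2,0,0,0,1,1,2,0,1,0,0,0,1,0,0,0,0,1]
Step 9: insert hcd at [2, 10, 22] -> counters=[1,0,4,1,2,0,0,0,0,0,3,0,1,0,0,1,0,0,0,0,0,0,2,1,2,0,0,2,0,0,0,1,1,2,0,1,0,0,0,1,0,0,0,0,1]
Step 10: delete q at [2, 15, 32] -> counters=[1,0,3,1,2,0,0,0,0,0,3,0,1,0,0,0,0,0,0,0,0,0,2,1,2,0,0,2,0,0,0,1,0,2,0,1,0,0,0,1,0,0,0,0,1]
Step 11: delete lw at [2, 31, 39] -> counters=[1,0,2,1,2,0,0,0,0,0,3,0,1,0,0,0,0,0,0,0,0,0,2,1,2,0,0,2,0,0,0,0,0,2,0,1,0,0,0,0,0,0,0,0,1]
Step 12: insert x at [0, 24, 33] -> counters=[2,0,2,1,2,0,0,0,0,0,3,0,1,0,0,0,0,0,0,0,0,0,2,1,3,0,0,2,0,0,0,0,0,3,0,1,0,0,0,0,0,0,0,0,1]
Step 13: insert gzr at [10, 12, 27] -> counters=[2,0,2,1,2,0,0,0,0,0,4,0,2,0,0,0,0,0,0,0,0,0,2,1,3,0,0,3,0,0,0,0,0,3,0,1,0,0,0,0,0,0,0,0,1]
Step 14: insert q at [2, 15, 32] -> counters=[2,0,3,1,2,0,0,0,0,0,4,0,2,0,0,1,0,0,0,0,0,0,2,1,3,0,0,3,0,0,0,0,1,3,0,1,0,0,0,0,0,0,0,0,1]
Step 15: insert hcd at [2, 10, 22] -> counters=[2,0,4,1,2,0,0,0,0,0,5,0,2,0,0,1,0,0,0,0,0,0,3,1,3,0,0,3,0,0,0,0,1,3,0,1,0,0,0,0,0,0,0,0,1]
Step 16: insert bw at [3, 23, 44] -> counters=[2,0,4,2,2,0,0,0,0,0,5,0,2,0,0,1,0,0,0,0,0,0,3,2,3,0,0,3,0,0,0,0,1,3,0,1,0,0,0,0,0,0,0,0,2]
Step 17: insert t at [4, 24, 27] -> counters=[2,0,4,2,3,0,0,0,0,0,5,0,2,0,0,1,0,0,0,0,0,0,3,2,4,0,0,4,0,0,0,0,1,3,0,1,0,0,0,0,0,0,0,0,2]
Step 18: insert t at [4, 24, 27] -> counters=[2,0,4,2,4,0,0,0,0,0,5,0,2,0,0,1,0,0,0,0,0,0,3,2,5,0,0,5,0,0,0,0,1,3,0,1,0,0,0,0,0,0,0,0,2]
Step 19: delete gzr at [10, 12, 27] -> counters=[2,0,4,2,4,0,0,0,0,0,4,0,1,0,0,1,0,0,0,0,0,0,3,2,5,0,0,4,0,0,0,0,1,3,0,1,0,0,0,0,0,0,0,0,2]
Step 20: insert x at [0, 24, 33] -> counters=[3,0,4,2,4,0,0,0,0,0,4,0,1,0,0,1,0,0,0,0,0,0,3,2,6,0,0,4,0,0,0,0,1,4,0,1,0,0,0,0,0,0,0,0,2]
Final counters=[3,0,4,2,4,0,0,0,0,0,4,0,1,0,0,1,0,0,0,0,0,0,3,2,6,0,0,4,0,0,0,0,1,4,0,1,0,0,0,0,0,0,0,0,2] -> 15 nonzero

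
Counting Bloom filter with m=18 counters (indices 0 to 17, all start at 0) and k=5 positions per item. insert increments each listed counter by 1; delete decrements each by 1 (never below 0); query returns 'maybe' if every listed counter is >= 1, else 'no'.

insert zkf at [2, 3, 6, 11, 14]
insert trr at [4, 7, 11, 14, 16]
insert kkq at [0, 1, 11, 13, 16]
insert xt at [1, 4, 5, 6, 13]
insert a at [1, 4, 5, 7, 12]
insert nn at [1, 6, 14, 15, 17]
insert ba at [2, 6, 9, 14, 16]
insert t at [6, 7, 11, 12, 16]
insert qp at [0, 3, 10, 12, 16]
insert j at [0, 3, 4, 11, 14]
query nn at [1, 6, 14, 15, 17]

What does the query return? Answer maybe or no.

Answer: maybe

Derivation:
Step 1: insert zkf at [2, 3, 6, 11, 14] -> counters=[0,0,1,1,0,0,1,0,0,0,0,1,0,0,1,0,0,0]
Step 2: insert trr at [4, 7, 11, 14, 16] -> counters=[0,0,1,1,1,0,1,1,0,0,0,2,0,0,2,0,1,0]
Step 3: insert kkq at [0, 1, 11, 13, 16] -> counters=[1,1,1,1,1,0,1,1,0,0,0,3,0,1,2,0,2,0]
Step 4: insert xt at [1, 4, 5, 6, 13] -> counters=[1,2,1,1,2,1,2,1,0,0,0,3,0,2,2,0,2,0]
Step 5: insert a at [1, 4, 5, 7, 12] -> counters=[1,3,1,1,3,2,2,2,0,0,0,3,1,2,2,0,2,0]
Step 6: insert nn at [1, 6, 14, 15, 17] -> counters=[1,4,1,1,3,2,3,2,0,0,0,3,1,2,3,1,2,1]
Step 7: insert ba at [2, 6, 9, 14, 16] -> counters=[1,4,2,1,3,2,4,2,0,1,0,3,1,2,4,1,3,1]
Step 8: insert t at [6, 7, 11, 12, 16] -> counters=[1,4,2,1,3,2,5,3,0,1,0,4,2,2,4,1,4,1]
Step 9: insert qp at [0, 3, 10, 12, 16] -> counters=[2,4,2,2,3,2,5,3,0,1,1,4,3,2,4,1,5,1]
Step 10: insert j at [0, 3, 4, 11, 14] -> counters=[3,4,2,3,4,2,5,3,0,1,1,5,3,2,5,1,5,1]
Query nn: check counters[1]=4 counters[6]=5 counters[14]=5 counters[15]=1 counters[17]=1 -> maybe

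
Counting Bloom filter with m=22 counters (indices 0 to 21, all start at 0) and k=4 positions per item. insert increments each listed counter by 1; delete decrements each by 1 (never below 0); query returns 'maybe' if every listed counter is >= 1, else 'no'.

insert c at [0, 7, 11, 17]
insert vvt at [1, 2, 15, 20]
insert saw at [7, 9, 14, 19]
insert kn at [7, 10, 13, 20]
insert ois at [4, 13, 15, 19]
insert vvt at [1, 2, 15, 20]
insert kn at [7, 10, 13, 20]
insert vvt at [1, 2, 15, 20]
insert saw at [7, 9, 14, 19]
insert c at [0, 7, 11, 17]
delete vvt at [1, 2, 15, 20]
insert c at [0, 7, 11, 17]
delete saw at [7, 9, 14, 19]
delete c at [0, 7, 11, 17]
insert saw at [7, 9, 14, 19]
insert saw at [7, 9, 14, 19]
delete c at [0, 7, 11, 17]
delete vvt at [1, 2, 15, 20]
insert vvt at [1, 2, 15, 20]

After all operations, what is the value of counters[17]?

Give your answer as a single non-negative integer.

Answer: 1

Derivation:
Step 1: insert c at [0, 7, 11, 17] -> counters=[1,0,0,0,0,0,0,1,0,0,0,1,0,0,0,0,0,1,0,0,0,0]
Step 2: insert vvt at [1, 2, 15, 20] -> counters=[1,1,1,0,0,0,0,1,0,0,0,1,0,0,0,1,0,1,0,0,1,0]
Step 3: insert saw at [7, 9, 14, 19] -> counters=[1,1,1,0,0,0,0,2,0,1,0,1,0,0,1,1,0,1,0,1,1,0]
Step 4: insert kn at [7, 10, 13, 20] -> counters=[1,1,1,0,0,0,0,3,0,1,1,1,0,1,1,1,0,1,0,1,2,0]
Step 5: insert ois at [4, 13, 15, 19] -> counters=[1,1,1,0,1,0,0,3,0,1,1,1,0,2,1,2,0,1,0,2,2,0]
Step 6: insert vvt at [1, 2, 15, 20] -> counters=[1,2,2,0,1,0,0,3,0,1,1,1,0,2,1,3,0,1,0,2,3,0]
Step 7: insert kn at [7, 10, 13, 20] -> counters=[1,2,2,0,1,0,0,4,0,1,2,1,0,3,1,3,0,1,0,2,4,0]
Step 8: insert vvt at [1, 2, 15, 20] -> counters=[1,3,3,0,1,0,0,4,0,1,2,1,0,3,1,4,0,1,0,2,5,0]
Step 9: insert saw at [7, 9, 14, 19] -> counters=[1,3,3,0,1,0,0,5,0,2,2,1,0,3,2,4,0,1,0,3,5,0]
Step 10: insert c at [0, 7, 11, 17] -> counters=[2,3,3,0,1,0,0,6,0,2,2,2,0,3,2,4,0,2,0,3,5,0]
Step 11: delete vvt at [1, 2, 15, 20] -> counters=[2,2,2,0,1,0,0,6,0,2,2,2,0,3,2,3,0,2,0,3,4,0]
Step 12: insert c at [0, 7, 11, 17] -> counters=[3,2,2,0,1,0,0,7,0,2,2,3,0,3,2,3,0,3,0,3,4,0]
Step 13: delete saw at [7, 9, 14, 19] -> counters=[3,2,2,0,1,0,0,6,0,1,2,3,0,3,1,3,0,3,0,2,4,0]
Step 14: delete c at [0, 7, 11, 17] -> counters=[2,2,2,0,1,0,0,5,0,1,2,2,0,3,1,3,0,2,0,2,4,0]
Step 15: insert saw at [7, 9, 14, 19] -> counters=[2,2,2,0,1,0,0,6,0,2,2,2,0,3,2,3,0,2,0,3,4,0]
Step 16: insert saw at [7, 9, 14, 19] -> counters=[2,2,2,0,1,0,0,7,0,3,2,2,0,3,3,3,0,2,0,4,4,0]
Step 17: delete c at [0, 7, 11, 17] -> counters=[1,2,2,0,1,0,0,6,0,3,2,1,0,3,3,3,0,1,0,4,4,0]
Step 18: delete vvt at [1, 2, 15, 20] -> counters=[1,1,1,0,1,0,0,6,0,3,2,1,0,3,3,2,0,1,0,4,3,0]
Step 19: insert vvt at [1, 2, 15, 20] -> counters=[1,2,2,0,1,0,0,6,0,3,2,1,0,3,3,3,0,1,0,4,4,0]
Final counters=[1,2,2,0,1,0,0,6,0,3,2,1,0,3,3,3,0,1,0,4,4,0] -> counters[17]=1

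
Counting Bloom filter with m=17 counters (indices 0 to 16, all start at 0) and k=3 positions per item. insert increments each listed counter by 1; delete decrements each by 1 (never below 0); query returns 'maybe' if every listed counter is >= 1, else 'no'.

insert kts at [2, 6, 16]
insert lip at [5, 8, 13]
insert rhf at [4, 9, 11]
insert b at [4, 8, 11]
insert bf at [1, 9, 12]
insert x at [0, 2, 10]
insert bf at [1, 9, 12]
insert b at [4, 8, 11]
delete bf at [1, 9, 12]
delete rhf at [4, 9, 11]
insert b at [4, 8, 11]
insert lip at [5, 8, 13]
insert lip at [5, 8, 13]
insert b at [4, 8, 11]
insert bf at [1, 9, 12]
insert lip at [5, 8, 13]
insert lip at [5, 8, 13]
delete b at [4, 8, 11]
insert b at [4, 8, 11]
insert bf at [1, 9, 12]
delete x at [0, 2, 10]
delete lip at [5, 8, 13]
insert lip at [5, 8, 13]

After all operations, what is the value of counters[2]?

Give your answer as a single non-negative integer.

Step 1: insert kts at [2, 6, 16] -> counters=[0,0,1,0,0,0,1,0,0,0,0,0,0,0,0,0,1]
Step 2: insert lip at [5, 8, 13] -> counters=[0,0,1,0,0,1,1,0,1,0,0,0,0,1,0,0,1]
Step 3: insert rhf at [4, 9, 11] -> counters=[0,0,1,0,1,1,1,0,1,1,0,1,0,1,0,0,1]
Step 4: insert b at [4, 8, 11] -> counters=[0,0,1,0,2,1,1,0,2,1,0,2,0,1,0,0,1]
Step 5: insert bf at [1, 9, 12] -> counters=[0,1,1,0,2,1,1,0,2,2,0,2,1,1,0,0,1]
Step 6: insert x at [0, 2, 10] -> counters=[1,1,2,0,2,1,1,0,2,2,1,2,1,1,0,0,1]
Step 7: insert bf at [1, 9, 12] -> counters=[1,2,2,0,2,1,1,0,2,3,1,2,2,1,0,0,1]
Step 8: insert b at [4, 8, 11] -> counters=[1,2,2,0,3,1,1,0,3,3,1,3,2,1,0,0,1]
Step 9: delete bf at [1, 9, 12] -> counters=[1,1,2,0,3,1,1,0,3,2,1,3,1,1,0,0,1]
Step 10: delete rhf at [4, 9, 11] -> counters=[1,1,2,0,2,1,1,0,3,1,1,2,1,1,0,0,1]
Step 11: insert b at [4, 8, 11] -> counters=[1,1,2,0,3,1,1,0,4,1,1,3,1,1,0,0,1]
Step 12: insert lip at [5, 8, 13] -> counters=[1,1,2,0,3,2,1,0,5,1,1,3,1,2,0,0,1]
Step 13: insert lip at [5, 8, 13] -> counters=[1,1,2,0,3,3,1,0,6,1,1,3,1,3,0,0,1]
Step 14: insert b at [4, 8, 11] -> counters=[1,1,2,0,4,3,1,0,7,1,1,4,1,3,0,0,1]
Step 15: insert bf at [1, 9, 12] -> counters=[1,2,2,0,4,3,1,0,7,2,1,4,2,3,0,0,1]
Step 16: insert lip at [5, 8, 13] -> counters=[1,2,2,0,4,4,1,0,8,2,1,4,2,4,0,0,1]
Step 17: insert lip at [5, 8, 13] -> counters=[1,2,2,0,4,5,1,0,9,2,1,4,2,5,0,0,1]
Step 18: delete b at [4, 8, 11] -> counters=[1,2,2,0,3,5,1,0,8,2,1,3,2,5,0,0,1]
Step 19: insert b at [4, 8, 11] -> counters=[1,2,2,0,4,5,1,0,9,2,1,4,2,5,0,0,1]
Step 20: insert bf at [1, 9, 12] -> counters=[1,3,2,0,4,5,1,0,9,3,1,4,3,5,0,0,1]
Step 21: delete x at [0, 2, 10] -> counters=[0,3,1,0,4,5,1,0,9,3,0,4,3,5,0,0,1]
Step 22: delete lip at [5, 8, 13] -> counters=[0,3,1,0,4,4,1,0,8,3,0,4,3,4,0,0,1]
Step 23: insert lip at [5, 8, 13] -> counters=[0,3,1,0,4,5,1,0,9,3,0,4,3,5,0,0,1]
Final counters=[0,3,1,0,4,5,1,0,9,3,0,4,3,5,0,0,1] -> counters[2]=1

Answer: 1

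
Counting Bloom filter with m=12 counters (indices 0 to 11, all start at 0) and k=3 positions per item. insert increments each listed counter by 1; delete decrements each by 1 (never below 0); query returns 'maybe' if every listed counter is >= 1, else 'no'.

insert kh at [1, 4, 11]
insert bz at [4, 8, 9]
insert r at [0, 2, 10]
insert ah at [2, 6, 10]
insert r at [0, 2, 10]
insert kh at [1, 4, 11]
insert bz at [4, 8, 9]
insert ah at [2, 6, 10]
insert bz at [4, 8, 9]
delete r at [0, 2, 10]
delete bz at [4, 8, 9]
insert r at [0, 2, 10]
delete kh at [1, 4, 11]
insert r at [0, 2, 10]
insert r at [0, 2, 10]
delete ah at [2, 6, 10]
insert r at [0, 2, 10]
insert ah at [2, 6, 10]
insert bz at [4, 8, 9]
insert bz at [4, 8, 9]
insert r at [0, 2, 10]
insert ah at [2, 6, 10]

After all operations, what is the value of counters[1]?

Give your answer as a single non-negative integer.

Step 1: insert kh at [1, 4, 11] -> counters=[0,1,0,0,1,0,0,0,0,0,0,1]
Step 2: insert bz at [4, 8, 9] -> counters=[0,1,0,0,2,0,0,0,1,1,0,1]
Step 3: insert r at [0, 2, 10] -> counters=[1,1,1,0,2,0,0,0,1,1,1,1]
Step 4: insert ah at [2, 6, 10] -> counters=[1,1,2,0,2,0,1,0,1,1,2,1]
Step 5: insert r at [0, 2, 10] -> counters=[2,1,3,0,2,0,1,0,1,1,3,1]
Step 6: insert kh at [1, 4, 11] -> counters=[2,2,3,0,3,0,1,0,1,1,3,2]
Step 7: insert bz at [4, 8, 9] -> counters=[2,2,3,0,4,0,1,0,2,2,3,2]
Step 8: insert ah at [2, 6, 10] -> counters=[2,2,4,0,4,0,2,0,2,2,4,2]
Step 9: insert bz at [4, 8, 9] -> counters=[2,2,4,0,5,0,2,0,3,3,4,2]
Step 10: delete r at [0, 2, 10] -> counters=[1,2,3,0,5,0,2,0,3,3,3,2]
Step 11: delete bz at [4, 8, 9] -> counters=[1,2,3,0,4,0,2,0,2,2,3,2]
Step 12: insert r at [0, 2, 10] -> counters=[2,2,4,0,4,0,2,0,2,2,4,2]
Step 13: delete kh at [1, 4, 11] -> counters=[2,1,4,0,3,0,2,0,2,2,4,1]
Step 14: insert r at [0, 2, 10] -> counters=[3,1,5,0,3,0,2,0,2,2,5,1]
Step 15: insert r at [0, 2, 10] -> counters=[4,1,6,0,3,0,2,0,2,2,6,1]
Step 16: delete ah at [2, 6, 10] -> counters=[4,1,5,0,3,0,1,0,2,2,5,1]
Step 17: insert r at [0, 2, 10] -> counters=[5,1,6,0,3,0,1,0,2,2,6,1]
Step 18: insert ah at [2, 6, 10] -> counters=[5,1,7,0,3,0,2,0,2,2,7,1]
Step 19: insert bz at [4, 8, 9] -> counters=[5,1,7,0,4,0,2,0,3,3,7,1]
Step 20: insert bz at [4, 8, 9] -> counters=[5,1,7,0,5,0,2,0,4,4,7,1]
Step 21: insert r at [0, 2, 10] -> counters=[6,1,8,0,5,0,2,0,4,4,8,1]
Step 22: insert ah at [2, 6, 10] -> counters=[6,1,9,0,5,0,3,0,4,4,9,1]
Final counters=[6,1,9,0,5,0,3,0,4,4,9,1] -> counters[1]=1

Answer: 1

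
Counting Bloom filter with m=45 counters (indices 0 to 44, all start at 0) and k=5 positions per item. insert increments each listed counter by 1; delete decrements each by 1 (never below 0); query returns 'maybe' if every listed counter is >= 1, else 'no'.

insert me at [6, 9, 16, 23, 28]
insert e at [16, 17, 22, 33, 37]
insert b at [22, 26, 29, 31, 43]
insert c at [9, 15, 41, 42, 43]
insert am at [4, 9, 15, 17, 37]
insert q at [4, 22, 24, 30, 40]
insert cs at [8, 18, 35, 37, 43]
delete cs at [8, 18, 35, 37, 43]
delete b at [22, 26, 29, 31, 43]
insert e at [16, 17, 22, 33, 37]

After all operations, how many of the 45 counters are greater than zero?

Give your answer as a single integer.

Step 1: insert me at [6, 9, 16, 23, 28] -> counters=[0,0,0,0,0,0,1,0,0,1,0,0,0,0,0,0,1,0,0,0,0,0,0,1,0,0,0,0,1,0,0,0,0,0,0,0,0,0,0,0,0,0,0,0,0]
Step 2: insert e at [16, 17, 22, 33, 37] -> counters=[0,0,0,0,0,0,1,0,0,1,0,0,0,0,0,0,2,1,0,0,0,0,1,1,0,0,0,0,1,0,0,0,0,1,0,0,0,1,0,0,0,0,0,0,0]
Step 3: insert b at [22, 26, 29, 31, 43] -> counters=[0,0,0,0,0,0,1,0,0,1,0,0,0,0,0,0,2,1,0,0,0,0,2,1,0,0,1,0,1,1,0,1,0,1,0,0,0,1,0,0,0,0,0,1,0]
Step 4: insert c at [9, 15, 41, 42, 43] -> counters=[0,0,0,0,0,0,1,0,0,2,0,0,0,0,0,1,2,1,0,0,0,0,2,1,0,0,1,0,1,1,0,1,0,1,0,0,0,1,0,0,0,1,1,2,0]
Step 5: insert am at [4, 9, 15, 17, 37] -> counters=[0,0,0,0,1,0,1,0,0,3,0,0,0,0,0,2,2,2,0,0,0,0,2,1,0,0,1,0,1,1,0,1,0,1,0,0,0,2,0,0,0,1,1,2,0]
Step 6: insert q at [4, 22, 24, 30, 40] -> counters=[0,0,0,0,2,0,1,0,0,3,0,0,0,0,0,2,2,2,0,0,0,0,3,1,1,0,1,0,1,1,1,1,0,1,0,0,0,2,0,0,1,1,1,2,0]
Step 7: insert cs at [8, 18, 35, 37, 43] -> counters=[0,0,0,0,2,0,1,0,1,3,0,0,0,0,0,2,2,2,1,0,0,0,3,1,1,0,1,0,1,1,1,1,0,1,0,1,0,3,0,0,1,1,1,3,0]
Step 8: delete cs at [8, 18, 35, 37, 43] -> counters=[0,0,0,0,2,0,1,0,0,3,0,0,0,0,0,2,2,2,0,0,0,0,3,1,1,0,1,0,1,1,1,1,0,1,0,0,0,2,0,0,1,1,1,2,0]
Step 9: delete b at [22, 26, 29, 31, 43] -> counters=[0,0,0,0,2,0,1,0,0,3,0,0,0,0,0,2,2,2,0,0,0,0,2,1,1,0,0,0,1,0,1,0,0,1,0,0,0,2,0,0,1,1,1,1,0]
Step 10: insert e at [16, 17, 22, 33, 37] -> counters=[0,0,0,0,2,0,1,0,0,3,0,0,0,0,0,2,3,3,0,0,0,0,3,1,1,0,0,0,1,0,1,0,0,2,0,0,0,3,0,0,1,1,1,1,0]
Final counters=[0,0,0,0,2,0,1,0,0,3,0,0,0,0,0,2,3,3,0,0,0,0,3,1,1,0,0,0,1,0,1,0,0,2,0,0,0,3,0,0,1,1,1,1,0] -> 17 nonzero

Answer: 17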